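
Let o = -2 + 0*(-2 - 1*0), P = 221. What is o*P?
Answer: -442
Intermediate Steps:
o = -2 (o = -2 + 0*(-2 + 0) = -2 + 0*(-2) = -2 + 0 = -2)
o*P = -2*221 = -442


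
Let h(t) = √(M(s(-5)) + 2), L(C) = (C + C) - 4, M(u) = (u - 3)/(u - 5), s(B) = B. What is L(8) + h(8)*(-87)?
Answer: 12 - 87*√70/5 ≈ -133.58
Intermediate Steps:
M(u) = (-3 + u)/(-5 + u)
L(C) = -4 + 2*C (L(C) = 2*C - 4 = -4 + 2*C)
h(t) = √70/5 (h(t) = √((-3 - 5)/(-5 - 5) + 2) = √(-8/(-10) + 2) = √(-⅒*(-8) + 2) = √(⅘ + 2) = √(14/5) = √70/5)
L(8) + h(8)*(-87) = (-4 + 2*8) + (√70/5)*(-87) = (-4 + 16) - 87*√70/5 = 12 - 87*√70/5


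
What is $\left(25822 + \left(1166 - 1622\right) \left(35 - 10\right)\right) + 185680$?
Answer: $200102$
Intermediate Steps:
$\left(25822 + \left(1166 - 1622\right) \left(35 - 10\right)\right) + 185680 = \left(25822 - 11400\right) + 185680 = 14422 + 185680 = 200102$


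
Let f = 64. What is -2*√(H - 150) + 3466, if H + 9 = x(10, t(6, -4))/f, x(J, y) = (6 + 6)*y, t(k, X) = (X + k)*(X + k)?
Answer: 3466 - I*√633 ≈ 3466.0 - 25.159*I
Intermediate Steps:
t(k, X) = (X + k)²
x(J, y) = 12*y
H = -33/4 (H = -9 + (12*(-4 + 6)²)/64 = -9 + (12*2²)*(1/64) = -9 + (12*4)*(1/64) = -9 + 48*(1/64) = -9 + ¾ = -33/4 ≈ -8.2500)
-2*√(H - 150) + 3466 = -2*√(-33/4 - 150) + 3466 = -I*√633 + 3466 = 3466 - I*√633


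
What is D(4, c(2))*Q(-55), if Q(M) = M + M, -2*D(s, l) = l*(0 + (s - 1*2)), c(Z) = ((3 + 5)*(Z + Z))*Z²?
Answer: 14080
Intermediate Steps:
c(Z) = 16*Z³ (c(Z) = (8*(2*Z))*Z² = (16*Z)*Z² = 16*Z³)
D(s, l) = -l*(-2 + s)/2 (D(s, l) = -l*(0 + (s - 1*2))/2 = -l*(0 + (s - 2))/2 = -l*(0 + (-2 + s))/2 = -l*(-2 + s)/2)
Q(M) = 2*M
D(4, c(2))*Q(-55) = ((16*2³)*(2 - 1*4)/2)*(2*(-55)) = ((16*8)*(2 - 4)/2)*(-110) = ((½)*128*(-2))*(-110) = -128*(-110) = 14080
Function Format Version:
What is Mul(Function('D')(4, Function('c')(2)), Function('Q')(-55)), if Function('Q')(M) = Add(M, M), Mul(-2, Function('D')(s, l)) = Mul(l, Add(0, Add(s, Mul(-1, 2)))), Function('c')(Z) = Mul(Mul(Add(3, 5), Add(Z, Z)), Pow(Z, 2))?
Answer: 14080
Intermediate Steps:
Function('c')(Z) = Mul(16, Pow(Z, 3)) (Function('c')(Z) = Mul(Mul(8, Mul(2, Z)), Pow(Z, 2)) = Mul(Mul(16, Z), Pow(Z, 2)) = Mul(16, Pow(Z, 3)))
Function('D')(s, l) = Mul(Rational(-1, 2), l, Add(-2, s)) (Function('D')(s, l) = Mul(Rational(-1, 2), Mul(l, Add(0, Add(s, Mul(-1, 2))))) = Mul(Rational(-1, 2), Mul(l, Add(0, Add(s, -2)))) = Mul(Rational(-1, 2), Mul(l, Add(0, Add(-2, s)))) = Mul(Rational(-1, 2), Mul(l, Add(-2, s))) = Mul(Rational(-1, 2), l, Add(-2, s)))
Function('Q')(M) = Mul(2, M)
Mul(Function('D')(4, Function('c')(2)), Function('Q')(-55)) = Mul(Mul(Rational(1, 2), Mul(16, Pow(2, 3)), Add(2, Mul(-1, 4))), Mul(2, -55)) = Mul(Mul(Rational(1, 2), Mul(16, 8), Add(2, -4)), -110) = Mul(Mul(Rational(1, 2), 128, -2), -110) = Mul(-128, -110) = 14080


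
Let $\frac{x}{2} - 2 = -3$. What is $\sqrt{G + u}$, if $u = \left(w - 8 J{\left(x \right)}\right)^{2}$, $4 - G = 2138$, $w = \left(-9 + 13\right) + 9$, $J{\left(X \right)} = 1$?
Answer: $i \sqrt{2109} \approx 45.924 i$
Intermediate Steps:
$x = -2$ ($x = 4 + 2 \left(-3\right) = 4 - 6 = -2$)
$w = 13$ ($w = 4 + 9 = 13$)
$G = -2134$ ($G = 4 - 2138 = -2134$)
$u = 25$ ($u = \left(13 - 8\right)^{2} = 5^{2} = 25$)
$\sqrt{G + u} = \sqrt{-2134 + 25} = \sqrt{-2109} = i \sqrt{2109}$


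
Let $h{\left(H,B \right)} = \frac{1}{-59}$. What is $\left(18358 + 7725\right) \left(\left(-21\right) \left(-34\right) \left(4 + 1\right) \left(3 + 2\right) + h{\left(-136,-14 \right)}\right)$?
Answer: $\frac{27469285367}{59} \approx 4.6558 \cdot 10^{8}$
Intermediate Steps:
$h{\left(H,B \right)} = - \frac{1}{59}$
$\left(18358 + 7725\right) \left(\left(-21\right) \left(-34\right) \left(4 + 1\right) \left(3 + 2\right) + h{\left(-136,-14 \right)}\right) = \left(18358 + 7725\right) \left(\left(-21\right) \left(-34\right) \left(4 + 1\right) \left(3 + 2\right) - \frac{1}{59}\right) = 26083 \left(714 \cdot 5 \cdot 5 - \frac{1}{59}\right) = 26083 \left(714 \cdot 25 - \frac{1}{59}\right) = 26083 \left(17850 - \frac{1}{59}\right) = 26083 \cdot \frac{1053149}{59} = \frac{27469285367}{59}$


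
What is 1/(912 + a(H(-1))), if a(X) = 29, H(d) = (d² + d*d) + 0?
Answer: 1/941 ≈ 0.0010627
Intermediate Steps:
H(d) = 2*d² (H(d) = (d² + d²) + 0 = 2*d² + 0 = 2*d²)
1/(912 + a(H(-1))) = 1/(912 + 29) = 1/941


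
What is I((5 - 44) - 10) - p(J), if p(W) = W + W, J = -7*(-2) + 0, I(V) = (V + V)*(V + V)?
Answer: 9576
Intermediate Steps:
I(V) = 4*V**2 (I(V) = (2*V)*(2*V) = 4*V**2)
J = 14 (J = 14 + 0 = 14)
p(W) = 2*W
I((5 - 44) - 10) - p(J) = 4*((5 - 44) - 10)**2 - 2*14 = 4*(-39 - 10)**2 - 1*28 = 4*(-49)**2 - 28 = 4*2401 - 28 = 9604 - 28 = 9576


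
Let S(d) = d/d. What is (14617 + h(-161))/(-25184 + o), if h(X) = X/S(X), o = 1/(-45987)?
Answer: -664788072/1158136609 ≈ -0.57402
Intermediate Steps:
S(d) = 1
o = -1/45987 ≈ -2.1745e-5
h(X) = X (h(X) = X/1 = X*1 = X)
(14617 + h(-161))/(-25184 + o) = (14617 - 161)/(-25184 - 1/45987) = 14456/(-1158136609/45987) = 14456*(-45987/1158136609) = -664788072/1158136609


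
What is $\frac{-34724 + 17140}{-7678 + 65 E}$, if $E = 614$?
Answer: $- \frac{2198}{4029} \approx -0.54554$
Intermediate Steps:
$\frac{-34724 + 17140}{-7678 + 65 E} = \frac{-34724 + 17140}{-7678 + 65 \cdot 614} = - \frac{17584}{-7678 + 39910} = - \frac{17584}{32232} = \left(-17584\right) \frac{1}{32232} = - \frac{2198}{4029}$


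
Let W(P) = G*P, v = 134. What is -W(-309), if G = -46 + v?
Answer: 27192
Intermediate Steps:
G = 88 (G = -46 + 134 = 88)
W(P) = 88*P
-W(-309) = -88*(-309) = -1*(-27192) = 27192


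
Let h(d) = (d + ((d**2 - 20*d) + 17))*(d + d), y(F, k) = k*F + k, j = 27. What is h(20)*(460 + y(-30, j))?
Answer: -478040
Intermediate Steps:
y(F, k) = k + F*k (y(F, k) = F*k + k = k + F*k)
h(d) = 2*d*(17 + d**2 - 19*d) (h(d) = (d + (17 + d**2 - 20*d))*(2*d) = (17 + d**2 - 19*d)*(2*d) = 2*d*(17 + d**2 - 19*d))
h(20)*(460 + y(-30, j)) = (2*20*(17 + 20**2 - 19*20))*(460 + 27*(1 - 30)) = (2*20*(17 + 400 - 380))*(460 + 27*(-29)) = (2*20*37)*(460 - 783) = 1480*(-323) = -478040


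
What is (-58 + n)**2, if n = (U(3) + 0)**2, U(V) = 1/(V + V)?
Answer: 4355569/1296 ≈ 3360.8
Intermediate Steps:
U(V) = 1/(2*V)
n = 1/36 (n = ((1/2)/3 + 0)**2 = ((1/2)*(1/3) + 0)**2 = (1/6 + 0)**2 = (1/6)**2 = 1/36 ≈ 0.027778)
(-58 + n)**2 = (-58 + 1/36)**2 = (-2087/36)**2 = 4355569/1296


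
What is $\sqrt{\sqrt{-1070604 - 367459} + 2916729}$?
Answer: $\sqrt{2916729 + i \sqrt{1438063}} \approx 1707.8 + 0.351 i$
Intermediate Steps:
$\sqrt{\sqrt{-1070604 - 367459} + 2916729} = \sqrt{\sqrt{-1438063} + 2916729} = \sqrt{i \sqrt{1438063} + 2916729} = \sqrt{2916729 + i \sqrt{1438063}}$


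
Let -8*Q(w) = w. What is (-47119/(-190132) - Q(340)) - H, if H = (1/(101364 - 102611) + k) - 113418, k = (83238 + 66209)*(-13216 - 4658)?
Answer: 633357724305266179/237094604 ≈ 2.6713e+9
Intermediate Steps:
Q(w) = -w/8
k = -2671215678 (k = 149447*(-17874) = -2671215678)
H = -3331147382713/1247 (H = (1/(101364 - 102611) - 2671215678) - 113418 = (1/(-1247) - 2671215678) - 113418 = (-1/1247 - 2671215678) - 113418 = -3331005950467/1247 - 113418 = -3331147382713/1247 ≈ -2.6713e+9)
(-47119/(-190132) - Q(340)) - H = (-47119/(-190132) - (-1)*340/8) - 1*(-3331147382713/1247) = (-47119*(-1/190132) - 1*(-85/2)) + 3331147382713/1247 = (47119/190132 + 85/2) + 3331147382713/1247 = 8127729/190132 + 3331147382713/1247 = 633357724305266179/237094604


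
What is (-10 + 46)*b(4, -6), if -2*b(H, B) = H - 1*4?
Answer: 0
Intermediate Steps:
b(H, B) = 2 - H/2 (b(H, B) = -(H - 1*4)/2 = -(H - 4)/2 = -(-4 + H)/2 = 2 - H/2)
(-10 + 46)*b(4, -6) = (-10 + 46)*(2 - 1/2*4) = 36*(2 - 2) = 36*0 = 0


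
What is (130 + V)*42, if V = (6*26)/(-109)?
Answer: 588588/109 ≈ 5399.9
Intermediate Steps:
V = -156/109 (V = 156*(-1/109) = -156/109 ≈ -1.4312)
(130 + V)*42 = (130 - 156/109)*42 = (14014/109)*42 = 588588/109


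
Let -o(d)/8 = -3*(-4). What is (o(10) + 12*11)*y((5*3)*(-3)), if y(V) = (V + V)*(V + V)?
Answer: 291600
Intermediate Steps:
y(V) = 4*V² (y(V) = (2*V)*(2*V) = 4*V²)
o(d) = -96 (o(d) = -(-24)*(-4) = -8*12 = -96)
(o(10) + 12*11)*y((5*3)*(-3)) = (-96 + 12*11)*(4*((5*3)*(-3))²) = (-96 + 132)*(4*(15*(-3))²) = 36*(4*(-45)²) = 36*(4*2025) = 36*8100 = 291600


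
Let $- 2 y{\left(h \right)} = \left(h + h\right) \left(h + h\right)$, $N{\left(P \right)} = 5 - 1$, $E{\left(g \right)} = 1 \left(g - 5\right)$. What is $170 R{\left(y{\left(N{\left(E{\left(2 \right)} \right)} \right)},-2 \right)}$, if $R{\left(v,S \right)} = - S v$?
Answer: $-10880$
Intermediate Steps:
$E{\left(g \right)} = -5 + g$ ($E{\left(g \right)} = 1 \left(-5 + g\right) = -5 + g$)
$N{\left(P \right)} = 4$ ($N{\left(P \right)} = 5 - 1 = 4$)
$y{\left(h \right)} = - 2 h^{2}$ ($y{\left(h \right)} = - \frac{\left(h + h\right) \left(h + h\right)}{2} = - \frac{2 h 2 h}{2} = - \frac{4 h^{2}}{2} = - 2 h^{2}$)
$R{\left(v,S \right)} = - S v$
$170 R{\left(y{\left(N{\left(E{\left(2 \right)} \right)} \right)},-2 \right)} = 170 \left(\left(-1\right) \left(-2\right) \left(- 2 \cdot 4^{2}\right)\right) = 170 \left(\left(-1\right) \left(-2\right) \left(\left(-2\right) 16\right)\right) = 170 \left(\left(-1\right) \left(-2\right) \left(-32\right)\right) = 170 \left(-64\right) = -10880$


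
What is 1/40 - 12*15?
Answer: -7199/40 ≈ -179.98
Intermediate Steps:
1/40 - 12*15 = 1/40 - 180 = -7199/40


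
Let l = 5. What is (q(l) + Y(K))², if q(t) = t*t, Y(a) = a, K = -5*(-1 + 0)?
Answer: 900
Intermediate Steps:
K = 5 (K = -5*(-1) = 5)
q(t) = t²
(q(l) + Y(K))² = (5² + 5)² = (25 + 5)² = 30² = 900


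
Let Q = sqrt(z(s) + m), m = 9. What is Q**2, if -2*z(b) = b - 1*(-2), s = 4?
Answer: 6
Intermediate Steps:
z(b) = -1 - b/2 (z(b) = -(b - 1*(-2))/2 = -(b + 2)/2 = -(2 + b)/2 = -1 - b/2)
Q = sqrt(6) (Q = sqrt((-1 - 1/2*4) + 9) = sqrt((-1 - 2) + 9) = sqrt(-3 + 9) = sqrt(6) ≈ 2.4495)
Q**2 = (sqrt(6))**2 = 6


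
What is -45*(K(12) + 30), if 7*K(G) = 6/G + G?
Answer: -20025/14 ≈ -1430.4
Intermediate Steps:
K(G) = G/7 + 6/(7*G) (K(G) = (6/G + G)/7 = (G + 6/G)/7 = G/7 + 6/(7*G))
-45*(K(12) + 30) = -45*((1/7)*(6 + 12**2)/12 + 30) = -45*((1/7)*(1/12)*(6 + 144) + 30) = -45*((1/7)*(1/12)*150 + 30) = -45*(25/14 + 30) = -45*445/14 = -20025/14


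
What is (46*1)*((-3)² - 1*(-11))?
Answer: 920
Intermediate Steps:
(46*1)*((-3)² - 1*(-11)) = 46*(9 + 11) = 46*20 = 920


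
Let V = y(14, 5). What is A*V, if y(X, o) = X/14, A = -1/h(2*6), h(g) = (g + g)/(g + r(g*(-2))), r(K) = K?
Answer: ½ ≈ 0.50000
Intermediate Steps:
h(g) = -2 (h(g) = (g + g)/(g + g*(-2)) = (2*g)/(g - 2*g) = (2*g)/((-g)) = (2*g)*(-1/g) = -2)
A = ½ (A = -1/(-2) = -1*(-½) = ½ ≈ 0.50000)
y(X, o) = X/14 (y(X, o) = X*(1/14) = X/14)
V = 1 (V = (1/14)*14 = 1)
A*V = (½)*1 = ½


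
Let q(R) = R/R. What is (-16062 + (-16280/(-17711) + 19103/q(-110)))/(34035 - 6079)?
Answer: 53875431/495128716 ≈ 0.10881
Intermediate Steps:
q(R) = 1
(-16062 + (-16280/(-17711) + 19103/q(-110)))/(34035 - 6079) = (-16062 + (-16280/(-17711) + 19103/1))/(34035 - 6079) = (-16062 + (-16280*(-1/17711) + 19103*1))/27956 = (-16062 + (16280/17711 + 19103))*(1/27956) = (-16062 + 338349513/17711)*(1/27956) = (53875431/17711)*(1/27956) = 53875431/495128716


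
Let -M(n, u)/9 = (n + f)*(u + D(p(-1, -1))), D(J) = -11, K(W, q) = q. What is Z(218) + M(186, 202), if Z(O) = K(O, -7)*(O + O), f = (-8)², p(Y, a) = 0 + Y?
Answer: -432802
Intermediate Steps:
p(Y, a) = Y
f = 64
Z(O) = -14*O (Z(O) = -7*(O + O) = -14*O)
M(n, u) = -9*(-11 + u)*(64 + n) (M(n, u) = -9*(n + 64)*(u - 11) = -9*(64 + n)*(-11 + u) = -9*(-11 + u)*(64 + n))
Z(218) + M(186, 202) = -14*218 + (6336 - 576*202 + 99*186 - 9*186*202) = -3052 + (6336 - 116352 + 18414 - 338148) = -3052 - 429750 = -432802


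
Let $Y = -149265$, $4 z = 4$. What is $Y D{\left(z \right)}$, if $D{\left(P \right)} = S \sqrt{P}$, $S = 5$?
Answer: $-746325$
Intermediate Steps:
$z = 1$ ($z = \frac{1}{4} \cdot 4 = 1$)
$D{\left(P \right)} = 5 \sqrt{P}$
$Y D{\left(z \right)} = - 149265 \cdot 5 \sqrt{1} = - 149265 \cdot 5 \cdot 1 = \left(-149265\right) 5 = -746325$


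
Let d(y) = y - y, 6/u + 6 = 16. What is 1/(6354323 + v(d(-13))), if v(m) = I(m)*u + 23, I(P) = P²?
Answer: 1/6354346 ≈ 1.5737e-7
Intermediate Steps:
u = ⅗ (u = 6/(-6 + 16) = 6/10 = 6*(⅒) = ⅗ ≈ 0.60000)
d(y) = 0
v(m) = 23 + 3*m²/5 (v(m) = m²*(⅗) + 23 = 3*m²/5 + 23 = 23 + 3*m²/5)
1/(6354323 + v(d(-13))) = 1/(6354323 + (23 + (⅗)*0²)) = 1/(6354323 + (23 + (⅗)*0)) = 1/(6354323 + (23 + 0)) = 1/(6354323 + 23) = 1/6354346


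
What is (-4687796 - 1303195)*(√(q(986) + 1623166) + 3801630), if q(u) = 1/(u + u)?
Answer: -22775531115330 - 5990991*√1578035493029/986 ≈ -2.2783e+13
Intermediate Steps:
q(u) = 1/(2*u)
(-4687796 - 1303195)*(√(q(986) + 1623166) + 3801630) = (-4687796 - 1303195)*(√((½)/986 + 1623166) + 3801630) = -5990991*(√((½)*(1/986) + 1623166) + 3801630) = -5990991*(√(1/1972 + 1623166) + 3801630) = -5990991*(√(3200883353/1972) + 3801630) = -5990991*(√1578035493029/986 + 3801630) = -5990991*(3801630 + √1578035493029/986) = -22775531115330 - 5990991*√1578035493029/986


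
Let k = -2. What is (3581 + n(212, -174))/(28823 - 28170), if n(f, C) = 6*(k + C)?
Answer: 2525/653 ≈ 3.8668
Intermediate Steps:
n(f, C) = -12 + 6*C (n(f, C) = 6*(-2 + C) = -12 + 6*C)
(3581 + n(212, -174))/(28823 - 28170) = (3581 + (-12 + 6*(-174)))/(28823 - 28170) = (3581 + (-12 - 1044))/653 = (3581 - 1056)*(1/653) = 2525*(1/653) = 2525/653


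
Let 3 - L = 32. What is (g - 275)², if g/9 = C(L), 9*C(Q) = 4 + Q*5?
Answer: 173056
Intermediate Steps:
L = -29 (L = 3 - 1*32 = 3 - 32 = -29)
C(Q) = 4/9 + 5*Q/9 (C(Q) = (4 + Q*5)/9 = (4 + 5*Q)/9 = 4/9 + 5*Q/9)
g = -141 (g = 9*(4/9 + (5/9)*(-29)) = 9*(4/9 - 145/9) = 9*(-47/3) = -141)
(g - 275)² = (-141 - 275)² = (-416)² = 173056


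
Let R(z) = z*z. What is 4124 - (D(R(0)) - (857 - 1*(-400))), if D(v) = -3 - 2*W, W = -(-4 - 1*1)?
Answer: 5394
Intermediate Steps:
R(z) = z²
W = 5 (W = -(-4 - 1) = -1*(-5) = 5)
D(v) = -13 (D(v) = -3 - 2*5 = -3 - 10 = -13)
4124 - (D(R(0)) - (857 - 1*(-400))) = 4124 - (-13 - (857 - 1*(-400))) = 4124 - (-13 - (857 + 400)) = 4124 - (-13 - 1*1257) = 4124 - (-13 - 1257) = 4124 - 1*(-1270) = 4124 + 1270 = 5394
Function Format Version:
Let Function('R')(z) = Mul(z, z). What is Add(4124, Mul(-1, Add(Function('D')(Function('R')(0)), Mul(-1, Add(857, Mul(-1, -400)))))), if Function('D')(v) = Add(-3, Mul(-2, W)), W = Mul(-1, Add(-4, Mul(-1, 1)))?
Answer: 5394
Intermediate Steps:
Function('R')(z) = Pow(z, 2)
W = 5 (W = Mul(-1, Add(-4, -1)) = Mul(-1, -5) = 5)
Function('D')(v) = -13 (Function('D')(v) = Add(-3, Mul(-2, 5)) = Add(-3, -10) = -13)
Add(4124, Mul(-1, Add(Function('D')(Function('R')(0)), Mul(-1, Add(857, Mul(-1, -400)))))) = Add(4124, Mul(-1, Add(-13, Mul(-1, Add(857, Mul(-1, -400)))))) = Add(4124, Mul(-1, Add(-13, Mul(-1, Add(857, 400))))) = Add(4124, Mul(-1, Add(-13, Mul(-1, 1257)))) = Add(4124, Mul(-1, Add(-13, -1257))) = Add(4124, Mul(-1, -1270)) = Add(4124, 1270) = 5394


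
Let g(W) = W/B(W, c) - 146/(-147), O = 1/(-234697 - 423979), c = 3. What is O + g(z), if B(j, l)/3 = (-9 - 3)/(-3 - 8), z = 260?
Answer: 23365213307/290476116 ≈ 80.438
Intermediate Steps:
B(j, l) = 36/11 (B(j, l) = 3*((-9 - 3)/(-3 - 8)) = 3*(-12/(-11)) = 3*(-12*(-1/11)) = 3*(12/11) = 36/11)
O = -1/658676 (O = 1/(-658676) = -1/658676 ≈ -1.5182e-6)
g(W) = 146/147 + 11*W/36 (g(W) = W/(36/11) - 146/(-147) = W*(11/36) - 146*(-1/147) = 11*W/36 + 146/147 = 146/147 + 11*W/36)
O + g(z) = -1/658676 + (146/147 + (11/36)*260) = -1/658676 + (146/147 + 715/9) = -1/658676 + 35473/441 = 23365213307/290476116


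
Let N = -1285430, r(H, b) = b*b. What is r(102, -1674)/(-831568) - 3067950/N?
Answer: -26273014827/26723061356 ≈ -0.98316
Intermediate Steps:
r(H, b) = b²
r(102, -1674)/(-831568) - 3067950/N = (-1674)²/(-831568) - 3067950/(-1285430) = 2802276*(-1/831568) - 3067950*(-1/1285430) = -700569/207892 + 306795/128543 = -26273014827/26723061356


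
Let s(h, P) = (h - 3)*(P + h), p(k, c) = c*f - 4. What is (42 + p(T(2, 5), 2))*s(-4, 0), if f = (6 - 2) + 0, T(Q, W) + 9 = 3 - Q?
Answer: 1288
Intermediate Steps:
T(Q, W) = -6 - Q (T(Q, W) = -9 + (3 - Q) = -6 - Q)
f = 4 (f = 4 + 0 = 4)
p(k, c) = -4 + 4*c (p(k, c) = c*4 - 4 = 4*c - 4 = -4 + 4*c)
s(h, P) = (-3 + h)*(P + h)
(42 + p(T(2, 5), 2))*s(-4, 0) = (42 + (-4 + 4*2))*((-4)² - 3*0 - 3*(-4) + 0*(-4)) = (42 + (-4 + 8))*(16 + 0 + 12 + 0) = (42 + 4)*28 = 46*28 = 1288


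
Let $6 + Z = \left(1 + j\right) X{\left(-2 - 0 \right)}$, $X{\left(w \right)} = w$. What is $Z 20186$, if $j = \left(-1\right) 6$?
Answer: $80744$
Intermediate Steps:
$j = -6$
$Z = 4$ ($Z = -6 + \left(1 - 6\right) \left(-2 - 0\right) = -6 - 5 \left(-2 + 0\right) = -6 - -10 = -6 + 10 = 4$)
$Z 20186 = 4 \cdot 20186 = 80744$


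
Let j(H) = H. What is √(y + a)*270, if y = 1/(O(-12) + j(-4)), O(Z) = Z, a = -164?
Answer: 675*I*√105/2 ≈ 3458.3*I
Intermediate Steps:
y = -1/16 (y = 1/(-12 - 4) = 1/(-16) = -1/16 ≈ -0.062500)
√(y + a)*270 = √(-1/16 - 164)*270 = √(-2625/16)*270 = (5*I*√105/4)*270 = 675*I*√105/2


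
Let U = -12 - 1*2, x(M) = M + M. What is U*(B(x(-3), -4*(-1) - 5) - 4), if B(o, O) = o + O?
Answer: 154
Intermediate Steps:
x(M) = 2*M
U = -14 (U = -12 - 2 = -14)
B(o, O) = O + o
U*(B(x(-3), -4*(-1) - 5) - 4) = -14*(((-4*(-1) - 5) + 2*(-3)) - 4) = -14*(((4 - 5) - 6) - 4) = -14*((-1 - 6) - 4) = -14*(-7 - 4) = -14*(-11) = 154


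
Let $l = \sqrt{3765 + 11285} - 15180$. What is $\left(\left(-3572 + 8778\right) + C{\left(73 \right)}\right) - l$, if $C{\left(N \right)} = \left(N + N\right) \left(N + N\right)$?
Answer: $41702 - 5 \sqrt{602} \approx 41579.0$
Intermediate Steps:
$C{\left(N \right)} = 4 N^{2}$ ($C{\left(N \right)} = 2 N 2 N = 4 N^{2}$)
$l = -15180 + 5 \sqrt{602}$ ($l = \sqrt{15050} - 15180 = 5 \sqrt{602} - 15180 = -15180 + 5 \sqrt{602} \approx -15057.0$)
$\left(\left(-3572 + 8778\right) + C{\left(73 \right)}\right) - l = \left(\left(-3572 + 8778\right) + 4 \cdot 73^{2}\right) - \left(-15180 + 5 \sqrt{602}\right) = \left(5206 + 4 \cdot 5329\right) + \left(15180 - 5 \sqrt{602}\right) = \left(5206 + 21316\right) + \left(15180 - 5 \sqrt{602}\right) = 26522 + \left(15180 - 5 \sqrt{602}\right) = 41702 - 5 \sqrt{602}$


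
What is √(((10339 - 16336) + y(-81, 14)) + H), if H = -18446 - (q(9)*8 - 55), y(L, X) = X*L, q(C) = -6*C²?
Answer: I*√21634 ≈ 147.08*I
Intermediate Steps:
y(L, X) = L*X
H = -14503 (H = -18446 - (-6*9²*8 - 55) = -18446 - (-6*81*8 - 55) = -18446 - (-486*8 - 55) = -18446 - (-3888 - 55) = -18446 - 1*(-3943) = -18446 + 3943 = -14503)
√(((10339 - 16336) + y(-81, 14)) + H) = √(((10339 - 16336) - 81*14) - 14503) = √((-5997 - 1134) - 14503) = √(-7131 - 14503) = √(-21634) = I*√21634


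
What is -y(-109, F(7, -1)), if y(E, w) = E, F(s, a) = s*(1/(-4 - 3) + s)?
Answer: 109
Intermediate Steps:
F(s, a) = s*(-1/7 + s) (F(s, a) = s*(1/(-7) + s) = s*(-1/7 + s))
-y(-109, F(7, -1)) = -1*(-109) = 109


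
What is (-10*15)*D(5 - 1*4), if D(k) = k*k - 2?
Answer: 150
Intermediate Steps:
D(k) = -2 + k² (D(k) = k² - 2 = -2 + k²)
(-10*15)*D(5 - 1*4) = (-10*15)*(-2 + (5 - 1*4)²) = -150*(-2 + (5 - 4)²) = -150*(-2 + 1²) = -150*(-2 + 1) = -150*(-1) = 150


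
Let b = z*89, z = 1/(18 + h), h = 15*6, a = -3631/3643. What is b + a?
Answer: -67921/393444 ≈ -0.17263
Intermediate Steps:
a = -3631/3643 (a = -3631*1/3643 = -3631/3643 ≈ -0.99671)
h = 90
z = 1/108 (z = 1/(18 + 90) = 1/108 ≈ 0.0092593)
b = 89/108 (b = (1/108)*89 = 89/108 ≈ 0.82407)
b + a = 89/108 - 3631/3643 = -67921/393444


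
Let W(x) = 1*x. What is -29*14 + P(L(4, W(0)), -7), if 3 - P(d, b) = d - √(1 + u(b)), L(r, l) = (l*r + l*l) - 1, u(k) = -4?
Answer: -402 + I*√3 ≈ -402.0 + 1.732*I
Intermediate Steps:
W(x) = x
L(r, l) = -1 + l² + l*r (L(r, l) = (l*r + l²) - 1 = (l² + l*r) - 1 = -1 + l² + l*r)
P(d, b) = 3 - d + I*√3 (P(d, b) = 3 - (d - √(1 - 4)) = 3 - (d - √(-3)) = 3 - (d - I*√3) = 3 + (-d + I*√3) = 3 - d + I*√3)
-29*14 + P(L(4, W(0)), -7) = -29*14 + (3 - (-1 + 0² + 0*4) + I*√3) = -406 + (3 - (-1 + 0 + 0) + I*√3) = -406 + (3 - 1*(-1) + I*√3) = -406 + (3 + 1 + I*√3) = -406 + (4 + I*√3) = -402 + I*√3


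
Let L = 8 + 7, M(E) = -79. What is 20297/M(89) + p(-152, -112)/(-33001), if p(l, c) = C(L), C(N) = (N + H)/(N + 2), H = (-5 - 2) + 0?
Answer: -11386962681/44320343 ≈ -256.92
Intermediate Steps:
H = -7 (H = -7 + 0 = -7)
L = 15
C(N) = (-7 + N)/(2 + N) (C(N) = (N - 7)/(N + 2) = (-7 + N)/(2 + N))
p(l, c) = 8/17 (p(l, c) = (-7 + 15)/(2 + 15) = 8/17)
20297/M(89) + p(-152, -112)/(-33001) = 20297/(-79) + (8/17)/(-33001) = 20297*(-1/79) + (8/17)*(-1/33001) = -20297/79 - 8/561017 = -11386962681/44320343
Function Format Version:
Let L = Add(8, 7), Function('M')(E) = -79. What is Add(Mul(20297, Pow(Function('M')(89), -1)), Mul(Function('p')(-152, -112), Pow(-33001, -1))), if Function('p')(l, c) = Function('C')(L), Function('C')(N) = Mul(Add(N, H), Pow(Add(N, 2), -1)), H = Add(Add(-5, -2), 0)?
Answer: Rational(-11386962681, 44320343) ≈ -256.92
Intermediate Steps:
H = -7 (H = Add(-7, 0) = -7)
L = 15
Function('C')(N) = Mul(Pow(Add(2, N), -1), Add(-7, N)) (Function('C')(N) = Mul(Add(N, -7), Pow(Add(N, 2), -1)) = Mul(Add(-7, N), Pow(Add(2, N), -1)) = Mul(Pow(Add(2, N), -1), Add(-7, N)))
Function('p')(l, c) = Rational(8, 17) (Function('p')(l, c) = Mul(Pow(Add(2, 15), -1), Add(-7, 15)) = Mul(Pow(17, -1), 8) = Mul(Rational(1, 17), 8) = Rational(8, 17))
Add(Mul(20297, Pow(Function('M')(89), -1)), Mul(Function('p')(-152, -112), Pow(-33001, -1))) = Add(Mul(20297, Pow(-79, -1)), Mul(Rational(8, 17), Pow(-33001, -1))) = Add(Mul(20297, Rational(-1, 79)), Mul(Rational(8, 17), Rational(-1, 33001))) = Add(Rational(-20297, 79), Rational(-8, 561017)) = Rational(-11386962681, 44320343)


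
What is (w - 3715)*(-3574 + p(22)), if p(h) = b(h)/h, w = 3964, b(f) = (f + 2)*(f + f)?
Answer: -877974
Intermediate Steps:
b(f) = 2*f*(2 + f) (b(f) = (2 + f)*(2*f) = 2*f*(2 + f))
p(h) = 4 + 2*h (p(h) = (2*h*(2 + h))/h = 4 + 2*h)
(w - 3715)*(-3574 + p(22)) = (3964 - 3715)*(-3574 + (4 + 2*22)) = 249*(-3574 + (4 + 44)) = 249*(-3574 + 48) = 249*(-3526) = -877974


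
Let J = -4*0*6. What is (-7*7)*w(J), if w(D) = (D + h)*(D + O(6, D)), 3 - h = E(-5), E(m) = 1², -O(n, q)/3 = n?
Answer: 1764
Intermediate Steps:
O(n, q) = -3*n
J = 0 (J = 0*6 = 0)
E(m) = 1
h = 2 (h = 3 - 1*1 = 3 - 1 = 2)
w(D) = (-18 + D)*(2 + D) (w(D) = (D + 2)*(D - 3*6) = (2 + D)*(D - 18) = (2 + D)*(-18 + D) = (-18 + D)*(2 + D))
(-7*7)*w(J) = (-7*7)*(-36 + 0² - 16*0) = -49*(-36 + 0 + 0) = -49*(-36) = 1764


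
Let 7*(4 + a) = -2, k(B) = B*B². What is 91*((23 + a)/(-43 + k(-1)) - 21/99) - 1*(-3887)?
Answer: 505427/132 ≈ 3829.0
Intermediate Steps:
k(B) = B³
a = -30/7 (a = -4 + (⅐)*(-2) = -4 - 2/7 = -30/7 ≈ -4.2857)
91*((23 + a)/(-43 + k(-1)) - 21/99) - 1*(-3887) = 91*((23 - 30/7)/(-43 + (-1)³) - 21/99) - 1*(-3887) = 91*(131/(7*(-43 - 1)) - 21*1/99) + 3887 = 91*((131/7)/(-44) - 7/33) + 3887 = 91*((131/7)*(-1/44) - 7/33) + 3887 = 91*(-131/308 - 7/33) + 3887 = 91*(-589/924) + 3887 = -7657/132 + 3887 = 505427/132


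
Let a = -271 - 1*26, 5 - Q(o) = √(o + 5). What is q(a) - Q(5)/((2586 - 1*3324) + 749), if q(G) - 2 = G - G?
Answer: 17/11 + √10/11 ≈ 1.8329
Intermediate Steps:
Q(o) = 5 - √(5 + o) (Q(o) = 5 - √(o + 5) = 5 - √(5 + o))
a = -297 (a = -271 - 26 = -297)
q(G) = 2 (q(G) = 2 + (G - G) = 2 + 0 = 2)
q(a) - Q(5)/((2586 - 1*3324) + 749) = 2 - (5 - √(5 + 5))/((2586 - 1*3324) + 749) = 2 - (5 - √10)/((2586 - 3324) + 749) = 2 - (5 - √10)/(-738 + 749) = 2 - (5 - √10)/11 = 2 - (5/11 - √10/11) = 2 + (-5/11 + √10/11) = 17/11 + √10/11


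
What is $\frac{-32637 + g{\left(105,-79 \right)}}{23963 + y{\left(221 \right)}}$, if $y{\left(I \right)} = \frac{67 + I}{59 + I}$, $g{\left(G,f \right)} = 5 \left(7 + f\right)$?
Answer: $- \frac{1154895}{838741} \approx -1.3769$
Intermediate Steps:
$g{\left(G,f \right)} = 35 + 5 f$
$y{\left(I \right)} = \frac{67 + I}{59 + I}$
$\frac{-32637 + g{\left(105,-79 \right)}}{23963 + y{\left(221 \right)}} = \frac{-32637 + \left(35 + 5 \left(-79\right)\right)}{23963 + \frac{67 + 221}{59 + 221}} = \frac{-32637 + \left(35 - 395\right)}{23963 + \frac{1}{280} \cdot 288} = \frac{-32637 - 360}{23963 + \frac{1}{280} \cdot 288} = - \frac{32997}{23963 + \frac{36}{35}} = - \frac{32997}{\frac{838741}{35}} = \left(-32997\right) \frac{35}{838741} = - \frac{1154895}{838741}$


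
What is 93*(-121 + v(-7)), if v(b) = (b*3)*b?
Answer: 2418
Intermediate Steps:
v(b) = 3*b² (v(b) = (3*b)*b = 3*b²)
93*(-121 + v(-7)) = 93*(-121 + 3*(-7)²) = 93*(-121 + 3*49) = 93*(-121 + 147) = 93*26 = 2418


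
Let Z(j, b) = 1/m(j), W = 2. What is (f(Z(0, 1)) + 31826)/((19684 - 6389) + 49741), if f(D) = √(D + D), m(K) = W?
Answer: 103/204 ≈ 0.50490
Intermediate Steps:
m(K) = 2
Z(j, b) = ½ (Z(j, b) = 1/2 = ½)
f(D) = √2*√D (f(D) = √(2*D) = √2*√D)
(f(Z(0, 1)) + 31826)/((19684 - 6389) + 49741) = (√2*√(½) + 31826)/((19684 - 6389) + 49741) = (√2*(√2/2) + 31826)/(13295 + 49741) = (1 + 31826)/63036 = 31827*(1/63036) = 103/204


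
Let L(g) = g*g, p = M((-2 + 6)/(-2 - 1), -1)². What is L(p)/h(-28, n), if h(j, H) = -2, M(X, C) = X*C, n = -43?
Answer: -128/81 ≈ -1.5802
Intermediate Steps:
M(X, C) = C*X
p = 16/9 (p = (-(-2 + 6)/(-2 - 1))² = (-4/(-3))² = (-4*(-1)/3)² = (-1*(-4/3))² = (4/3)² = 16/9 ≈ 1.7778)
L(g) = g²
L(p)/h(-28, n) = (16/9)²/(-2) = (256/81)*(-½) = -128/81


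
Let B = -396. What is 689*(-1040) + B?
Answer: -716956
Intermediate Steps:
689*(-1040) + B = 689*(-1040) - 396 = -716560 - 396 = -716956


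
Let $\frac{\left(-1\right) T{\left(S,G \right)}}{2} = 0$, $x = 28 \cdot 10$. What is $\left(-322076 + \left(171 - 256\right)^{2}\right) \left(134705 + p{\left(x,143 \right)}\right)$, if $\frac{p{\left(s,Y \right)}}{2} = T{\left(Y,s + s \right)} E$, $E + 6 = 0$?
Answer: $-42412003955$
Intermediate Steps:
$x = 280$
$T{\left(S,G \right)} = 0$ ($T{\left(S,G \right)} = \left(-2\right) 0 = 0$)
$E = -6$ ($E = -6 + 0 = -6$)
$p{\left(s,Y \right)} = 0$ ($p{\left(s,Y \right)} = 2 \cdot 0 \left(-6\right) = 2 \cdot 0 = 0$)
$\left(-322076 + \left(171 - 256\right)^{2}\right) \left(134705 + p{\left(x,143 \right)}\right) = \left(-322076 + \left(171 - 256\right)^{2}\right) \left(134705 + 0\right) = \left(-322076 + \left(-85\right)^{2}\right) 134705 = \left(-322076 + 7225\right) 134705 = \left(-314851\right) 134705 = -42412003955$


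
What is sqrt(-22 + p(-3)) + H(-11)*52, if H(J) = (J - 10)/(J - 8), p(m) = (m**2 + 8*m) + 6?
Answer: 1092/19 + I*sqrt(31) ≈ 57.474 + 5.5678*I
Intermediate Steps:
p(m) = 6 + m**2 + 8*m
H(J) = (-10 + J)/(-8 + J)
sqrt(-22 + p(-3)) + H(-11)*52 = sqrt(-22 + (6 + (-3)**2 + 8*(-3))) + ((-10 - 11)/(-8 - 11))*52 = sqrt(-22 + (6 + 9 - 24)) + (-21/(-19))*52 = sqrt(-22 - 9) - 1/19*(-21)*52 = sqrt(-31) + (21/19)*52 = I*sqrt(31) + 1092/19 = 1092/19 + I*sqrt(31)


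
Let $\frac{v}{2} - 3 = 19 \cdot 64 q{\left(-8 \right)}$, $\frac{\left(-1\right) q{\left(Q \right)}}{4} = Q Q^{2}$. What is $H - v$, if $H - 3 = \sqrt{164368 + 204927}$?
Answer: $-4980739 + \sqrt{369295} \approx -4.9801 \cdot 10^{6}$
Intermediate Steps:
$q{\left(Q \right)} = - 4 Q^{3}$ ($q{\left(Q \right)} = - 4 Q Q^{2} = - 4 Q^{3}$)
$v = 4980742$ ($v = 6 + 2 \cdot 19 \cdot 64 \left(- 4 \left(-8\right)^{3}\right) = 6 + 2 \cdot 1216 \left(\left(-4\right) \left(-512\right)\right) = 6 + 2 \cdot 1216 \cdot 2048 = 6 + 2 \cdot 2490368 = 6 + 4980736 = 4980742$)
$H = 3 + \sqrt{369295}$ ($H = 3 + \sqrt{164368 + 204927} = 3 + \sqrt{369295} \approx 610.7$)
$H - v = \left(3 + \sqrt{369295}\right) - 4980742 = -4980739 + \sqrt{369295}$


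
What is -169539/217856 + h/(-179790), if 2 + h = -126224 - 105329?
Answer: 665474309/1305611008 ≈ 0.50970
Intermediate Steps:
h = -231555 (h = -2 + (-126224 - 105329) = -2 - 231553 = -231555)
-169539/217856 + h/(-179790) = -169539/217856 - 231555/(-179790) = -169539*1/217856 - 231555*(-1/179790) = -169539/217856 + 15437/11986 = 665474309/1305611008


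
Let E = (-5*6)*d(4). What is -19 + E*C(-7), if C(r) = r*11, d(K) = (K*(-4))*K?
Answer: -147859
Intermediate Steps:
d(K) = -4*K² (d(K) = (-4*K)*K = -4*K²)
C(r) = 11*r
E = 1920 (E = (-5*6)*(-4*4²) = -(-120)*16 = -30*(-64) = 1920)
-19 + E*C(-7) = -19 + 1920*(11*(-7)) = -19 + 1920*(-77) = -19 - 147840 = -147859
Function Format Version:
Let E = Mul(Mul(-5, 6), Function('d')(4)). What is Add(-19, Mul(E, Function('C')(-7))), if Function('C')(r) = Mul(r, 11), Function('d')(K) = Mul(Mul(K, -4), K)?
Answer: -147859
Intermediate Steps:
Function('d')(K) = Mul(-4, Pow(K, 2)) (Function('d')(K) = Mul(Mul(-4, K), K) = Mul(-4, Pow(K, 2)))
Function('C')(r) = Mul(11, r)
E = 1920 (E = Mul(Mul(-5, 6), Mul(-4, Pow(4, 2))) = Mul(-30, Mul(-4, 16)) = Mul(-30, -64) = 1920)
Add(-19, Mul(E, Function('C')(-7))) = Add(-19, Mul(1920, Mul(11, -7))) = Add(-19, Mul(1920, -77)) = Add(-19, -147840) = -147859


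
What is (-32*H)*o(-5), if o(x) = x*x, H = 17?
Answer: -13600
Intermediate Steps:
o(x) = x²
(-32*H)*o(-5) = -32*17*(-5)² = -544*25 = -13600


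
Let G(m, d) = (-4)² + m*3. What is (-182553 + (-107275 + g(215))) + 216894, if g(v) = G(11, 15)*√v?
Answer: -72934 + 49*√215 ≈ -72216.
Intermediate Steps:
G(m, d) = 16 + 3*m
g(v) = 49*√v (g(v) = (16 + 3*11)*√v = (16 + 33)*√v = 49*√v)
(-182553 + (-107275 + g(215))) + 216894 = (-182553 + (-107275 + 49*√215)) + 216894 = (-289828 + 49*√215) + 216894 = -72934 + 49*√215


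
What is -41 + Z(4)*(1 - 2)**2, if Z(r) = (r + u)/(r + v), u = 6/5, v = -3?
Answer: -179/5 ≈ -35.800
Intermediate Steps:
u = 6/5 (u = 6*(1/5) = 6/5 ≈ 1.2000)
Z(r) = (6/5 + r)/(-3 + r) (Z(r) = (r + 6/5)/(r - 3) = (6/5 + r)/(-3 + r))
-41 + Z(4)*(1 - 2)**2 = -41 + ((6/5 + 4)/(-3 + 4))*(1 - 2)**2 = -41 + ((26/5)/1)*(-1)**2 = -41 + (1*(26/5))*1 = -41 + (26/5)*1 = -41 + 26/5 = -179/5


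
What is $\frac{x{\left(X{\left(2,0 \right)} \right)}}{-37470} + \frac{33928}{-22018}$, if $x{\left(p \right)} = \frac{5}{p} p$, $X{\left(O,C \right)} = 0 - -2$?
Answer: $- \frac{127139225}{82501446} \approx -1.5411$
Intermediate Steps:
$X{\left(O,C \right)} = 2$ ($X{\left(O,C \right)} = 0 + 2 = 2$)
$x{\left(p \right)} = 5$
$\frac{x{\left(X{\left(2,0 \right)} \right)}}{-37470} + \frac{33928}{-22018} = \frac{5}{-37470} + \frac{33928}{-22018} = 5 \left(- \frac{1}{37470}\right) + 33928 \left(- \frac{1}{22018}\right) = - \frac{1}{7494} - \frac{16964}{11009} = - \frac{127139225}{82501446}$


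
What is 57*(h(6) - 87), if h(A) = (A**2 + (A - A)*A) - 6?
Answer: -3249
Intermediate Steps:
h(A) = -6 + A**2 (h(A) = (A**2 + 0*A) - 6 = (A**2 + 0) - 6 = A**2 - 6 = -6 + A**2)
57*(h(6) - 87) = 57*((-6 + 6**2) - 87) = 57*((-6 + 36) - 87) = 57*(30 - 87) = 57*(-57) = -3249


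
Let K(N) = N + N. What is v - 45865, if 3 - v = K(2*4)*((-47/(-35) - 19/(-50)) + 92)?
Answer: -8288274/175 ≈ -47362.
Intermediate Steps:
K(N) = 2*N
v = -261899/175 (v = 3 - 2*(2*4)*((-47/(-35) - 19/(-50)) + 92) = 3 - 2*8*((-47*(-1/35) - 19*(-1/50)) + 92) = 3 - 16*((47/35 + 19/50) + 92) = 3 - 16*(603/350 + 92) = 3 - 16*32803/350 = 3 - 1*262424/175 = 3 - 262424/175 = -261899/175 ≈ -1496.6)
v - 45865 = -261899/175 - 45865 = -8288274/175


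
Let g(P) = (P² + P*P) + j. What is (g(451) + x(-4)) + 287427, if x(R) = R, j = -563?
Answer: 693662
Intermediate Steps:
g(P) = -563 + 2*P² (g(P) = (P² + P*P) - 563 = (P² + P²) - 563 = 2*P² - 563 = -563 + 2*P²)
(g(451) + x(-4)) + 287427 = ((-563 + 2*451²) - 4) + 287427 = ((-563 + 2*203401) - 4) + 287427 = ((-563 + 406802) - 4) + 287427 = (406239 - 4) + 287427 = 406235 + 287427 = 693662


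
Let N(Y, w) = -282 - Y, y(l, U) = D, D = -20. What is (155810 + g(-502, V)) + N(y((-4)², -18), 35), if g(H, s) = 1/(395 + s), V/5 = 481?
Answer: 435534401/2800 ≈ 1.5555e+5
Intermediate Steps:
V = 2405 (V = 5*481 = 2405)
y(l, U) = -20
(155810 + g(-502, V)) + N(y((-4)², -18), 35) = (155810 + 1/(395 + 2405)) + (-282 - 1*(-20)) = (155810 + 1/2800) + (-282 + 20) = (155810 + 1/2800) - 262 = 436268001/2800 - 262 = 435534401/2800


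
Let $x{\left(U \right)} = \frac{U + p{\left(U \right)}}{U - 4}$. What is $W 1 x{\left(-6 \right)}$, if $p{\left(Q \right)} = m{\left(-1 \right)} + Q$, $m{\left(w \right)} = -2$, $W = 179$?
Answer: $\frac{1253}{5} \approx 250.6$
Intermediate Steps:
$p{\left(Q \right)} = -2 + Q$
$x{\left(U \right)} = \frac{-2 + 2 U}{-4 + U}$ ($x{\left(U \right)} = \frac{U + \left(-2 + U\right)}{U - 4} = \frac{-2 + 2 U}{-4 + U}$)
$W 1 x{\left(-6 \right)} = 179 \cdot 1 \frac{2 \left(-1 - 6\right)}{-4 - 6} = 179 \cdot 1 \cdot 2 \frac{1}{-10} \left(-7\right) = 179 \cdot 1 \cdot 2 \left(- \frac{1}{10}\right) \left(-7\right) = 179 \cdot 1 \cdot \frac{7}{5} = 179 \cdot \frac{7}{5} = \frac{1253}{5}$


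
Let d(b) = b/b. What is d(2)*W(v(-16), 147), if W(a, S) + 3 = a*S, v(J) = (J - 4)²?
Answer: 58797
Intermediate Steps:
d(b) = 1
v(J) = (-4 + J)²
W(a, S) = -3 + S*a (W(a, S) = -3 + a*S = -3 + S*a)
d(2)*W(v(-16), 147) = 1*(-3 + 147*(-4 - 16)²) = 1*(-3 + 147*(-20)²) = 1*(-3 + 147*400) = 1*(-3 + 58800) = 1*58797 = 58797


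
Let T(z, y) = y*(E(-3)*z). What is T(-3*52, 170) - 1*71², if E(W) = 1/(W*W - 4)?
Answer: -10345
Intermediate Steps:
E(W) = 1/(-4 + W²) (E(W) = 1/(W² - 4) = 1/(-4 + W²))
T(z, y) = y*z/5 (T(z, y) = y*(z/(-4 + (-3)²)) = y*(z/(-4 + 9)) = y*(z/5) = y*z/5)
T(-3*52, 170) - 1*71² = (⅕)*170*(-3*52) - 1*71² = (⅕)*170*(-156) - 1*5041 = -5304 - 5041 = -10345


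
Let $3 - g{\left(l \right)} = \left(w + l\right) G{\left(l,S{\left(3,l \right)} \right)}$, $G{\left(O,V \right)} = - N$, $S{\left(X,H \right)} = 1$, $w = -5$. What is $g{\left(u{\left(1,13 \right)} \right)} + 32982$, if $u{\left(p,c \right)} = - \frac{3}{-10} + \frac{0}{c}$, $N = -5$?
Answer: $\frac{66017}{2} \approx 33009.0$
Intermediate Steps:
$u{\left(p,c \right)} = \frac{3}{10}$ ($u{\left(p,c \right)} = \left(-3\right) \left(- \frac{1}{10}\right) + 0 = \frac{3}{10} + 0 = \frac{3}{10}$)
$G{\left(O,V \right)} = 5$ ($G{\left(O,V \right)} = \left(-1\right) \left(-5\right) = 5$)
$g{\left(l \right)} = 28 - 5 l$ ($g{\left(l \right)} = 3 - \left(-5 + l\right) 5 = 3 - \left(-25 + 5 l\right) = 28 - 5 l$)
$g{\left(u{\left(1,13 \right)} \right)} + 32982 = \left(28 - \frac{3}{2}\right) + 32982 = \frac{53}{2} + 32982 = \frac{66017}{2}$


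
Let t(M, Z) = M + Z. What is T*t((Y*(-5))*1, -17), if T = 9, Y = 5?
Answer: -378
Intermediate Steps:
T*t((Y*(-5))*1, -17) = 9*((5*(-5))*1 - 17) = 9*(-25*1 - 17) = 9*(-25 - 17) = 9*(-42) = -378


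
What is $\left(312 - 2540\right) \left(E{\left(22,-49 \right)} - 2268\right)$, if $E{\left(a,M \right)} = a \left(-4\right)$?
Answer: $5249168$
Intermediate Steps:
$E{\left(a,M \right)} = - 4 a$
$\left(312 - 2540\right) \left(E{\left(22,-49 \right)} - 2268\right) = \left(312 - 2540\right) \left(\left(-4\right) 22 - 2268\right) = - 2228 \left(-88 - 2268\right) = \left(-2228\right) \left(-2356\right) = 5249168$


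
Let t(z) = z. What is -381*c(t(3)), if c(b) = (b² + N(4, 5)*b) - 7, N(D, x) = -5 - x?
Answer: 10668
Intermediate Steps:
c(b) = -7 + b² - 10*b (c(b) = (b² + (-5 - 1*5)*b) - 7 = (b² + (-5 - 5)*b) - 7 = (b² - 10*b) - 7 = -7 + b² - 10*b)
-381*c(t(3)) = -381*(-7 + 3² - 10*3) = -381*(-7 + 9 - 30) = -381*(-28) = 10668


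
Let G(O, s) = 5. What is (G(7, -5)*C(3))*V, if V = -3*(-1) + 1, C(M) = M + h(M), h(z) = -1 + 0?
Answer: 40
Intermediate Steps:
h(z) = -1
C(M) = -1 + M (C(M) = M - 1 = -1 + M)
V = 4 (V = 3 + 1 = 4)
(G(7, -5)*C(3))*V = (5*(-1 + 3))*4 = (5*2)*4 = 10*4 = 40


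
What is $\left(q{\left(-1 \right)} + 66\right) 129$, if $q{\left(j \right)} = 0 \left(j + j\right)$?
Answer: $8514$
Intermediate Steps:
$q{\left(j \right)} = 0$ ($q{\left(j \right)} = 0 \cdot 2 j = 0$)
$\left(q{\left(-1 \right)} + 66\right) 129 = \left(0 + 66\right) 129 = 66 \cdot 129 = 8514$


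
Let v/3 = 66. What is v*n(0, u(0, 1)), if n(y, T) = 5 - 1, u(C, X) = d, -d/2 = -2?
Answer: 792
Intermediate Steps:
d = 4 (d = -2*(-2) = 4)
u(C, X) = 4
v = 198 (v = 3*66 = 198)
n(y, T) = 4
v*n(0, u(0, 1)) = 198*4 = 792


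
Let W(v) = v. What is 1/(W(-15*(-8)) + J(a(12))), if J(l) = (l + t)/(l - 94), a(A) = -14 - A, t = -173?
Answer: 120/14599 ≈ 0.0082197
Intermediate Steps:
J(l) = (-173 + l)/(-94 + l) (J(l) = (l - 173)/(l - 94) = (-173 + l)/(-94 + l))
1/(W(-15*(-8)) + J(a(12))) = 1/(-15*(-8) + (-173 + (-14 - 1*12))/(-94 + (-14 - 1*12))) = 1/(120 + (-173 + (-14 - 12))/(-94 + (-14 - 12))) = 1/(120 + (-173 - 26)/(-94 - 26)) = 1/(120 - 199/(-120)) = 1/(120 - 1/120*(-199)) = 1/(120 + 199/120) = 1/(14599/120) = 120/14599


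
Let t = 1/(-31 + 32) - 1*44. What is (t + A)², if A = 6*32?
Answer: 22201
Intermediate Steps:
A = 192
t = -43 (t = 1/1 - 44 = 1 - 44 = -43)
(t + A)² = (-43 + 192)² = 149² = 22201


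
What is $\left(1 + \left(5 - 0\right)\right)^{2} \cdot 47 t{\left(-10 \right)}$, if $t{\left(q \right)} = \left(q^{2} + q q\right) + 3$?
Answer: $343476$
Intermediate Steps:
$t{\left(q \right)} = 3 + 2 q^{2}$ ($t{\left(q \right)} = \left(q^{2} + q^{2}\right) + 3 = 2 q^{2} + 3 = 3 + 2 q^{2}$)
$\left(1 + \left(5 - 0\right)\right)^{2} \cdot 47 t{\left(-10 \right)} = \left(1 + \left(5 - 0\right)\right)^{2} \cdot 47 \left(3 + 2 \left(-10\right)^{2}\right) = \left(1 + \left(5 + 0\right)\right)^{2} \cdot 47 \left(3 + 2 \cdot 100\right) = \left(1 + 5\right)^{2} \cdot 47 \left(3 + 200\right) = 6^{2} \cdot 47 \cdot 203 = 36 \cdot 47 \cdot 203 = 1692 \cdot 203 = 343476$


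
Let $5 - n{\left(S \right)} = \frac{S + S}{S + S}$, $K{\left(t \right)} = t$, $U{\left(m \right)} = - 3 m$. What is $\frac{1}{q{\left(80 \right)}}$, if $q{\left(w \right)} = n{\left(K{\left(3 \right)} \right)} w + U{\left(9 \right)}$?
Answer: $\frac{1}{293} \approx 0.003413$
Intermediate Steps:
$n{\left(S \right)} = 4$ ($n{\left(S \right)} = 5 - \frac{S + S}{S + S} = 5 - \frac{2 S}{2 S} = 5 - 2 S \frac{1}{2 S} = 5 - 1 = 4$)
$q{\left(w \right)} = -27 + 4 w$ ($q{\left(w \right)} = 4 w - 27 = -27 + 4 w$)
$\frac{1}{q{\left(80 \right)}} = \frac{1}{-27 + 4 \cdot 80} = \frac{1}{-27 + 320} = \frac{1}{293}$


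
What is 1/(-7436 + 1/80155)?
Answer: -80155/596032579 ≈ -0.00013448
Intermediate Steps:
1/(-7436 + 1/80155) = 1/(-596032579/80155) = -80155/596032579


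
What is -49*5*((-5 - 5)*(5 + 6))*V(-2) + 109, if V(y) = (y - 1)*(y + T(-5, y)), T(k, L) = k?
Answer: 566059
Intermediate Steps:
V(y) = (-1 + y)*(-5 + y) (V(y) = (y - 1)*(y - 5) = (-1 + y)*(-5 + y))
-49*5*((-5 - 5)*(5 + 6))*V(-2) + 109 = -49*5*((-5 - 5)*(5 + 6))*(5 + (-2)**2 - 6*(-2)) + 109 = -49*5*(-10*11)*(5 + 4 + 12) + 109 = -49*5*(-110)*21 + 109 = -(-26950)*21 + 109 = -49*(-11550) + 109 = 565950 + 109 = 566059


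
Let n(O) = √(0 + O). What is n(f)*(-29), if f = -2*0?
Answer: 0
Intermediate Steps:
f = 0 (f = -1*0 = 0)
n(O) = √O
n(f)*(-29) = √0*(-29) = 0*(-29) = 0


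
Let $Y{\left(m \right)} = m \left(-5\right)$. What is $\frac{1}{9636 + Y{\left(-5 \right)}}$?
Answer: $\frac{1}{9661} \approx 0.00010351$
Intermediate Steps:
$Y{\left(m \right)} = - 5 m$
$\frac{1}{9636 + Y{\left(-5 \right)}} = \frac{1}{9636 - -25} = \frac{1}{9636 + 25} = \frac{1}{9661}$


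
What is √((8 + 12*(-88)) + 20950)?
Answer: √19902 ≈ 141.07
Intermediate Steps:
√((8 + 12*(-88)) + 20950) = √((8 - 1056) + 20950) = √(-1048 + 20950) = √19902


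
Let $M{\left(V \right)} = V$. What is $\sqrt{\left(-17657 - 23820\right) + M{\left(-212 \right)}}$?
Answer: $i \sqrt{41689} \approx 204.18 i$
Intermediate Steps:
$\sqrt{\left(-17657 - 23820\right) + M{\left(-212 \right)}} = \sqrt{\left(-17657 - 23820\right) - 212} = \sqrt{-41477 - 212} = \sqrt{-41689} = i \sqrt{41689}$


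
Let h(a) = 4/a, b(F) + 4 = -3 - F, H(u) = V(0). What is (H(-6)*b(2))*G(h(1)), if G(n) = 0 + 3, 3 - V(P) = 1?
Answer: -54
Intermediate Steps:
V(P) = 2 (V(P) = 3 - 1*1 = 3 - 1 = 2)
H(u) = 2
b(F) = -7 - F (b(F) = -4 + (-3 - F) = -7 - F)
G(n) = 3
(H(-6)*b(2))*G(h(1)) = (2*(-7 - 1*2))*3 = (2*(-7 - 2))*3 = (2*(-9))*3 = -18*3 = -54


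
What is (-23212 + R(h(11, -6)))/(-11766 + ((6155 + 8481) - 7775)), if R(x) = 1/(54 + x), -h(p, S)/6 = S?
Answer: 2089079/441450 ≈ 4.7323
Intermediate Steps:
h(p, S) = -6*S
(-23212 + R(h(11, -6)))/(-11766 + ((6155 + 8481) - 7775)) = (-23212 + 1/(54 - 6*(-6)))/(-11766 + ((6155 + 8481) - 7775)) = (-23212 + 1/(54 + 36))/(-11766 + (14636 - 7775)) = (-23212 + 1/90)/(-11766 + 6861) = (-23212 + 1/90)/(-4905) = -2089079/90*(-1/4905) = 2089079/441450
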